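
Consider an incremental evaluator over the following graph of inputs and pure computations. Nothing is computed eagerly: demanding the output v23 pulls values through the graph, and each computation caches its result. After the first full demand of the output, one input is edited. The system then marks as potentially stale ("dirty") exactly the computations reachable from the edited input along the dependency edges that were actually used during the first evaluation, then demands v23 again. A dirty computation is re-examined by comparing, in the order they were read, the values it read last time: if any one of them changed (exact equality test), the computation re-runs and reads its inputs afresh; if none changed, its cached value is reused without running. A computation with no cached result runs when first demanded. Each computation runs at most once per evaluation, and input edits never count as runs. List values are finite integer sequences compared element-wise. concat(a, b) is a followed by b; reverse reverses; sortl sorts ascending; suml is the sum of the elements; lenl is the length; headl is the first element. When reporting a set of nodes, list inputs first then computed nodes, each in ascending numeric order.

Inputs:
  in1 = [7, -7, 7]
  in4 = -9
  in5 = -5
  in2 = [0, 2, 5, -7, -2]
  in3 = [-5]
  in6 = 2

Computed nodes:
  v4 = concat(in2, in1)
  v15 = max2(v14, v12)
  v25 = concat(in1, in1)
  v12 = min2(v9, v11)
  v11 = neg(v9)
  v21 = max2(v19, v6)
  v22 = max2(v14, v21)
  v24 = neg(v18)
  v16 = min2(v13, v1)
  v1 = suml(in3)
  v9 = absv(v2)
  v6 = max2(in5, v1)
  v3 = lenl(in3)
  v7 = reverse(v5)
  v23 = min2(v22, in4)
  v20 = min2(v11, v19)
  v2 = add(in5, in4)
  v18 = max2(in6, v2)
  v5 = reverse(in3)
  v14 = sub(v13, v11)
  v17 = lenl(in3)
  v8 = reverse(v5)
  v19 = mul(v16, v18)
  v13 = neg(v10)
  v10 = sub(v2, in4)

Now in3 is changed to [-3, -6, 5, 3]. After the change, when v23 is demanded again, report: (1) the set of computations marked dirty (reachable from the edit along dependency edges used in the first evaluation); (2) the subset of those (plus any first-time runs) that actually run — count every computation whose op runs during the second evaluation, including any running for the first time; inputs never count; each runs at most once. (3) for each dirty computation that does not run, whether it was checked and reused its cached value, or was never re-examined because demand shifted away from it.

Initial pass — values computed on the first demand:
  v1 = suml([-5]) = -5
  v2 = add(-5, -9) = -14
  v6 = max2(-5, -5) = -5
  v9 = absv(-14) = 14
  v10 = sub(-14, -9) = -5
  v11 = neg(14) = -14
  v13 = neg(-5) = 5
  v14 = sub(5, -14) = 19
  v16 = min2(5, -5) = -5
  v18 = max2(2, -14) = 2
  v19 = mul(-5, 2) = -10
  v21 = max2(-10, -5) = -5
  v22 = max2(19, -5) = 19
  v23 = min2(19, -9) = -9

Second demand — change propagation:
  v1: re-runs because in3 [-5]->[-3, -6, 5, 3]; new result -1.
  v6: re-runs because v1 -5->-1; new result -1.
  v16: re-runs because v1 -5->-1; new result -1.
  v19: re-runs because v16 -5->-1; new result -2.
  v21: re-runs because v19 -10->-2; v6 -5->-1; new result -1.
  v22: re-runs because v21 -5->-1; new result 19 (unchanged).
  v23: re-examined; everything it read last time is the same (v22 unchanged, in4 unchanged) — cache -9 kept, no run.

The important point: v22 recomputes to an identical value, and the output ends up unchanged.

Dirty set: v1, v6, v16, v19, v21, v22, v23.
Run set: v1, v6, v16, v19, v21, v22 (6 run).
Re-examined without running (cache reused): v23.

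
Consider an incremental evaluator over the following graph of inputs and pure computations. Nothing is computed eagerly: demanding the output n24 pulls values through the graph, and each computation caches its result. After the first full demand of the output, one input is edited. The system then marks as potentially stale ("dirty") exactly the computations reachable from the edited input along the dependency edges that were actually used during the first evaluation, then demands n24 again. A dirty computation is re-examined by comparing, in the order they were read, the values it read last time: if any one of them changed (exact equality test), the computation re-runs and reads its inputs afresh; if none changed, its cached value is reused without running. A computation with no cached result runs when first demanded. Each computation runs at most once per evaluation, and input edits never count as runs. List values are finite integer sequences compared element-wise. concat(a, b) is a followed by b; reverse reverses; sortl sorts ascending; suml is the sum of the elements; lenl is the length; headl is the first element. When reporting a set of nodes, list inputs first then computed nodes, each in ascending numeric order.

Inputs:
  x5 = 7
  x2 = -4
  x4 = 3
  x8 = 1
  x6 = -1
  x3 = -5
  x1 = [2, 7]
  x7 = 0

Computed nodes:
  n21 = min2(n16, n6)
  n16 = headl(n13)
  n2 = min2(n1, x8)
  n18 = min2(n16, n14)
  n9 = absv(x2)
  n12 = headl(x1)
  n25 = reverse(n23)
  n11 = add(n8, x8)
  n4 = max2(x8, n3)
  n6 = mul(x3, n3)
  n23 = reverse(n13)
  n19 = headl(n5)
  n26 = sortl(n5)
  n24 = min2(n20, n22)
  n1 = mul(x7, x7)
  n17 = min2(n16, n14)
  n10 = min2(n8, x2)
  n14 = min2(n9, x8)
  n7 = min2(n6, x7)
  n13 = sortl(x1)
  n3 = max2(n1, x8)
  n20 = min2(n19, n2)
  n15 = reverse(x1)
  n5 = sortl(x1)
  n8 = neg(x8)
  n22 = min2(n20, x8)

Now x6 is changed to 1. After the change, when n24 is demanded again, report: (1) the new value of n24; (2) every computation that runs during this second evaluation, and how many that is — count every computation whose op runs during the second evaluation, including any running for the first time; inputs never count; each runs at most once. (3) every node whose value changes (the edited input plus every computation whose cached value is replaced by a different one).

Initial pass — values computed on the first demand:
  n1 = mul(0, 0) = 0
  n2 = min2(0, 1) = 0
  n5 = sortl([2, 7]) = [2, 7]
  n19 = headl([2, 7]) = 2
  n20 = min2(2, 0) = 0
  n22 = min2(0, 1) = 0
  n24 = min2(0, 0) = 0

Second demand — change propagation:
  no demanded computation ever read x6, so the edit dirties nothing and nothing runs.

The important point: nothing the output needs ever reads x6, so the edit is invisible to it.

n24 now evaluates to 0.
Run set: none (0 run).
Changed values: x6.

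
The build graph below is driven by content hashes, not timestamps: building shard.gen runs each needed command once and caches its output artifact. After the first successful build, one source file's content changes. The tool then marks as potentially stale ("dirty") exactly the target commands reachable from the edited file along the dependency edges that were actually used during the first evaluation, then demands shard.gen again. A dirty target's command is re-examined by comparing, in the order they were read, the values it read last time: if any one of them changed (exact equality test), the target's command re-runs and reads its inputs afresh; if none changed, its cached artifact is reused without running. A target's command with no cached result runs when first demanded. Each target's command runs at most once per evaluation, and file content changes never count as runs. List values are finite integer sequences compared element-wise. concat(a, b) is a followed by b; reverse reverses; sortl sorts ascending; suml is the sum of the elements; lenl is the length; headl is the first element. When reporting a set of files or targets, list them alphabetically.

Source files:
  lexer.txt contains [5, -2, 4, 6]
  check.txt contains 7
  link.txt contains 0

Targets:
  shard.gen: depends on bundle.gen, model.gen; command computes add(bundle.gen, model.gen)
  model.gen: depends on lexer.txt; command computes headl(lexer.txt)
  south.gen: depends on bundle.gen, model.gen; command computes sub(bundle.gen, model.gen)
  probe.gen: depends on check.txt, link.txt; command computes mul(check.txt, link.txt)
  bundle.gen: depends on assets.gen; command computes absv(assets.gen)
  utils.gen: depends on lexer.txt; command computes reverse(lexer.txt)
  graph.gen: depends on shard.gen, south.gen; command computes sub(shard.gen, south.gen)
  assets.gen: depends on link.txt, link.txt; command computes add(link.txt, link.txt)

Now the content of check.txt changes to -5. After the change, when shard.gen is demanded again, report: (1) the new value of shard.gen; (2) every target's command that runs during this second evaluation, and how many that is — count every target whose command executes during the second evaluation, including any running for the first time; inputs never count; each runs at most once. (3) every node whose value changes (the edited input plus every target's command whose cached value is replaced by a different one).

shard.gen now evaluates to 5.
Run set: none (0 run).
Changed values: check.txt.
The important point: nothing the output needs ever reads check.txt, so the edit is invisible to it.

Initial pass — values computed on the first demand:
  assets.gen = add(0, 0) = 0
  bundle.gen = absv(0) = 0
  model.gen = headl([5, -2, 4, 6]) = 5
  shard.gen = add(0, 5) = 5

Second demand — change propagation:
  no demanded computation ever read check.txt, so the edit dirties nothing and nothing runs.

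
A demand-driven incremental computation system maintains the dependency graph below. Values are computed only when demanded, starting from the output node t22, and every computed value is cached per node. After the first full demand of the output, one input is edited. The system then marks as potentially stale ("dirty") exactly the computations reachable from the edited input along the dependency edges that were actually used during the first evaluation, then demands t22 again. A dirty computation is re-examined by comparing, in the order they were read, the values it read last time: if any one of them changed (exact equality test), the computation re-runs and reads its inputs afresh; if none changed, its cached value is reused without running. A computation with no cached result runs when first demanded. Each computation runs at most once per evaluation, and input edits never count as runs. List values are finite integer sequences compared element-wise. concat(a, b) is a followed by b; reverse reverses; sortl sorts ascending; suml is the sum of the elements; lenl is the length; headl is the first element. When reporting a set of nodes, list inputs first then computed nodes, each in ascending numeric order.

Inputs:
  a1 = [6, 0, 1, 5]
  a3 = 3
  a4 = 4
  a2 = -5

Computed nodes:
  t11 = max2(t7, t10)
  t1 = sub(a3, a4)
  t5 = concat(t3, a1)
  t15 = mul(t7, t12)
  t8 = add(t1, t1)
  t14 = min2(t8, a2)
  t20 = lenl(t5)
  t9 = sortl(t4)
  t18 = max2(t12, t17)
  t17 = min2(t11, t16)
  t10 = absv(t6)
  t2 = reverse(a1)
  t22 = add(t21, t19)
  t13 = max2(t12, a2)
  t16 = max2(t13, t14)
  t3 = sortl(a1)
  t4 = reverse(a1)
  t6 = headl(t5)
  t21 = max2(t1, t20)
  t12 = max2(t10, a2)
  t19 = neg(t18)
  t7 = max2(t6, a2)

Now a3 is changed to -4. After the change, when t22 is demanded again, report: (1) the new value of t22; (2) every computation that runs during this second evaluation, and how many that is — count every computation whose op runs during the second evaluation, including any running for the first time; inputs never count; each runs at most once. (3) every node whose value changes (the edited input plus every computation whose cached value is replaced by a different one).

New value of t22: 8.
Computations that run: t1, t8, t14, t16, t21 — 5 in total.
Values that change: a3, t1, t8, t14.
Key observation: the cutoff stops propagation at t17 — its inputs' values are unchanged, so it reuses its cache.

First evaluation (everything demanded from the output):
  t1 = sub(3, 4) = -1
  t3 = sortl([6, 0, 1, 5]) = [0, 1, 5, 6]
  t5 = concat([0, 1, 5, 6], [6, 0, 1, 5]) = [0, 1, 5, 6, 6, 0, 1, 5]
  t6 = headl([0, 1, 5, 6, 6, 0, 1, 5]) = 0
  t7 = max2(0, -5) = 0
  t8 = add(-1, -1) = -2
  t10 = absv(0) = 0
  t11 = max2(0, 0) = 0
  t12 = max2(0, -5) = 0
  t13 = max2(0, -5) = 0
  t14 = min2(-2, -5) = -5
  t16 = max2(0, -5) = 0
  t17 = min2(0, 0) = 0
  t18 = max2(0, 0) = 0
  t19 = neg(0) = 0
  t20 = lenl([0, 1, 5, 6, 6, 0, 1, 5]) = 8
  t21 = max2(-1, 8) = 8
  t22 = add(8, 0) = 8

Propagation after the edit:
  t1: runs — a3 3->-4; result -8.
  t8: runs — t1 -1->-8; t1 -1->-8; result -16.
  t14: runs — t8 -2->-16; result -16.
  t16: runs — t14 -5->-16; result 0 (same value as before).
  t17: checked — values it read are unchanged (t11 unchanged, t16 unchanged); reused cached 0 without running.
  t18: checked — values it read are unchanged (t12 unchanged, t17 unchanged); reused cached 0 without running.
  t19: checked — values it read are unchanged (t18 unchanged); reused cached 0 without running.
  t21: runs — t1 -1->-8; result 8 (same value as before).
  t22: checked — values it read are unchanged (t21 unchanged, t19 unchanged); reused cached 8 without running.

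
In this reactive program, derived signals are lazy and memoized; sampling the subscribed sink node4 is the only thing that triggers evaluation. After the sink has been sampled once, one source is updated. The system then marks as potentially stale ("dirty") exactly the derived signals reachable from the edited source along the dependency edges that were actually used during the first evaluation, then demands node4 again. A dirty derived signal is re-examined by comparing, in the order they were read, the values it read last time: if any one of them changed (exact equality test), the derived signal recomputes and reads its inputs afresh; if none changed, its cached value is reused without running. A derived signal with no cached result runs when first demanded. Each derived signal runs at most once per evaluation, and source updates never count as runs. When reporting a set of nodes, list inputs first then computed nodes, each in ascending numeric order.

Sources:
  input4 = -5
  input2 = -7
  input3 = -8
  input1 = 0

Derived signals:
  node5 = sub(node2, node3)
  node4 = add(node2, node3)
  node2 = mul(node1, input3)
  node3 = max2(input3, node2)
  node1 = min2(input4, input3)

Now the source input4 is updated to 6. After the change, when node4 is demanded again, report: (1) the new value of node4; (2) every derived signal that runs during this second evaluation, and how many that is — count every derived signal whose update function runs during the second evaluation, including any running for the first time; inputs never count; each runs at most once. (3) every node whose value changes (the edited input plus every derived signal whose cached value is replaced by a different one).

First demand of the output computes:
  node1 = min2(-5, -8) = -8
  node2 = mul(-8, -8) = 64
  node3 = max2(-8, 64) = 64
  node4 = add(64, 64) = 128

After the edit, cleaning proceeds:
  node1: a read changed (input4 -5->6) — executes, giving -8 — identical to its old value.
  node2: dirty, but its reads are unchanged (node1 unchanged, input3 unchanged); cached 64 stands.
  node3: dirty, but its reads are unchanged (input3 unchanged, node2 unchanged); cached 64 stands.
  node4: dirty, but its reads are unchanged (node2 unchanged, node3 unchanged); cached 128 stands.

Note the absorption at node1: it re-runs yet its value is the same, leaving the output's value untouched.

Demanding node4 again yields 128.
1 derived signals run: node1.
The nodes whose values change: input4.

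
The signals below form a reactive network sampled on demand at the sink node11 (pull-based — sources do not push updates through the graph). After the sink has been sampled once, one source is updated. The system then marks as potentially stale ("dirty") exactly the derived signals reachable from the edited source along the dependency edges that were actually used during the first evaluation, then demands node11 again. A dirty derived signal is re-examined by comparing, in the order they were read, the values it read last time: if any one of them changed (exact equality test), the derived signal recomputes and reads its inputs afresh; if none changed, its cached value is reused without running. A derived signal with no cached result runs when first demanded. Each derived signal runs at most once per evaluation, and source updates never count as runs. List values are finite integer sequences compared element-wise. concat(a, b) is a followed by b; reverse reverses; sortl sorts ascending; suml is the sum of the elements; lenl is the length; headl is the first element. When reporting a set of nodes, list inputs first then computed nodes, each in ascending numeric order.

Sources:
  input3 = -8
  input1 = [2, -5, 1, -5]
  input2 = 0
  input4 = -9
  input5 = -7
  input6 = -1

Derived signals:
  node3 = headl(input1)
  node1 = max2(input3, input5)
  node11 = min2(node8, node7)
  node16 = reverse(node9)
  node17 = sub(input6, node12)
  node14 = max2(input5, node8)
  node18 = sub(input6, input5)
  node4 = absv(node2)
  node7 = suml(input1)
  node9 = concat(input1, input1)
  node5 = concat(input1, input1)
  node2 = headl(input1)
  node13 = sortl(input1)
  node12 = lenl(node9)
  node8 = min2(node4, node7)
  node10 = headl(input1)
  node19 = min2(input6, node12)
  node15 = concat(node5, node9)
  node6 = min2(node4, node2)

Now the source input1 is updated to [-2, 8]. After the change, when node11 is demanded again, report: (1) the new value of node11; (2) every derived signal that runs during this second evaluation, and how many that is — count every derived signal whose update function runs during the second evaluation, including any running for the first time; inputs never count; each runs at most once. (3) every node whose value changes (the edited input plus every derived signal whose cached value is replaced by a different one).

Initial pass — values computed on the first demand:
  node2 = headl([2, -5, 1, -5]) = 2
  node4 = absv(2) = 2
  node7 = suml([2, -5, 1, -5]) = -7
  node8 = min2(2, -7) = -7
  node11 = min2(-7, -7) = -7

Second demand — change propagation:
  node2: re-runs because input1 [2, -5, 1, -5]->[-2, 8]; new result -2.
  node4: re-runs because node2 2->-2; new result 2 (unchanged).
  node7: re-runs because input1 [2, -5, 1, -5]->[-2, 8]; new result 6.
  node8: re-runs because node7 -7->6; new result 2.
  node11: re-runs because node8 -7->2; node7 -7->6; new result 2.

node11 now evaluates to 2.
Run set: node2, node4, node7, node8, node11 (5 run).
Changed values: input1, node2, node7, node8, node11.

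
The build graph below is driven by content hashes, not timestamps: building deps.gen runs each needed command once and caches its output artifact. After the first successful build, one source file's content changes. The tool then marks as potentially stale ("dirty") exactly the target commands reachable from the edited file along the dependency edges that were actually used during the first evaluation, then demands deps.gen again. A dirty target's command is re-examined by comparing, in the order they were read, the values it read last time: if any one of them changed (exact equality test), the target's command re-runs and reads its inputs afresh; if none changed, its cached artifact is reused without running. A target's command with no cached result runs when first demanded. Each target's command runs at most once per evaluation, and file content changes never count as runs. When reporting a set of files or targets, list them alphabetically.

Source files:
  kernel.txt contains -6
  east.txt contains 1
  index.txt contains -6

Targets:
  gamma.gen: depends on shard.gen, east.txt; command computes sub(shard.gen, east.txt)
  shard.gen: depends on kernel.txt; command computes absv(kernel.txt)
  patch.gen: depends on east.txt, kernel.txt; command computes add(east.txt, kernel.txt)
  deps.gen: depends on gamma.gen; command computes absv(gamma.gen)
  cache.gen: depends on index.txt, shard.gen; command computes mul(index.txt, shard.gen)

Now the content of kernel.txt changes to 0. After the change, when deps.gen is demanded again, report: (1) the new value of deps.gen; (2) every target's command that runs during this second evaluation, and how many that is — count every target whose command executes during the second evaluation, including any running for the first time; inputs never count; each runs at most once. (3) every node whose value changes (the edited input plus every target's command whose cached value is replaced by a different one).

Initial pass — values computed on the first demand:
  shard.gen = absv(-6) = 6
  gamma.gen = sub(6, 1) = 5
  deps.gen = absv(5) = 5

Second demand — change propagation:
  shard.gen: re-runs because kernel.txt -6->0; new result 0.
  gamma.gen: re-runs because shard.gen 6->0; new result -1.
  deps.gen: re-runs because gamma.gen 5->-1; new result 1.

deps.gen now evaluates to 1.
Run set: deps.gen, gamma.gen, shard.gen (3 run).
Changed values: deps.gen, gamma.gen, kernel.txt, shard.gen.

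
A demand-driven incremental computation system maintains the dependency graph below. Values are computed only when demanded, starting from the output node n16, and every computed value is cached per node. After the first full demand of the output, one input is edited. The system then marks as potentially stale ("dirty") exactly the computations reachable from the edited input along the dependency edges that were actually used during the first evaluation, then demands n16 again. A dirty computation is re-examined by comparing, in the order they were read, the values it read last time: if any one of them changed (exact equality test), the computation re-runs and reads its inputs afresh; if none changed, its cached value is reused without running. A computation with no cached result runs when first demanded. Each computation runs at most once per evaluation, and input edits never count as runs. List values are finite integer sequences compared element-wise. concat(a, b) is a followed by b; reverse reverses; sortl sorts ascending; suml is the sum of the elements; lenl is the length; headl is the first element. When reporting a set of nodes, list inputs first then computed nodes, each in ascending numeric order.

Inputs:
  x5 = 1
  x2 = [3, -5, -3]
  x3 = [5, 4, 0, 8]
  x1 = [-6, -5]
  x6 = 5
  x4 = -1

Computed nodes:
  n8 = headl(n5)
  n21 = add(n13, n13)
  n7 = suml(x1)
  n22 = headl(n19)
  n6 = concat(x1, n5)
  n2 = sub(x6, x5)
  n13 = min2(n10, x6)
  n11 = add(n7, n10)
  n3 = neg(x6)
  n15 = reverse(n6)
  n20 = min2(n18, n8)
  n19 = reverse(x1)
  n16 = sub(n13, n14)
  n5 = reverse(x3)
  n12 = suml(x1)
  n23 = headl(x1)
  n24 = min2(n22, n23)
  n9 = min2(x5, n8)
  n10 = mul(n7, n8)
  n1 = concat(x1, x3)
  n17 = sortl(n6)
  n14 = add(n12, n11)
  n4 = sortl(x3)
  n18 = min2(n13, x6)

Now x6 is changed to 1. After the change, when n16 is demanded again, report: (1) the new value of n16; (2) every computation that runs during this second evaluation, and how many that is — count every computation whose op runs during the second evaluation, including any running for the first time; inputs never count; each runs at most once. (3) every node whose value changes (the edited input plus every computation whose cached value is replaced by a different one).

First evaluation (everything demanded from the output):
  n5 = reverse([5, 4, 0, 8]) = [8, 0, 4, 5]
  n7 = suml([-6, -5]) = -11
  n8 = headl([8, 0, 4, 5]) = 8
  n10 = mul(-11, 8) = -88
  n11 = add(-11, -88) = -99
  n12 = suml([-6, -5]) = -11
  n13 = min2(-88, 5) = -88
  n14 = add(-11, -99) = -110
  n16 = sub(-88, -110) = 22

Propagation after the edit:
  n13: runs — x6 5->1; result -88 (same value as before).
  n16: checked — values it read are unchanged (n13 unchanged, n14 unchanged); reused cached 22 without running.

Key observation: the change is absorbed at n13 — it re-runs but produces the same value, and the output's value is unchanged.

New value of n16: 22.
Computations that run: n13 — 1 in total.
Values that change: x6.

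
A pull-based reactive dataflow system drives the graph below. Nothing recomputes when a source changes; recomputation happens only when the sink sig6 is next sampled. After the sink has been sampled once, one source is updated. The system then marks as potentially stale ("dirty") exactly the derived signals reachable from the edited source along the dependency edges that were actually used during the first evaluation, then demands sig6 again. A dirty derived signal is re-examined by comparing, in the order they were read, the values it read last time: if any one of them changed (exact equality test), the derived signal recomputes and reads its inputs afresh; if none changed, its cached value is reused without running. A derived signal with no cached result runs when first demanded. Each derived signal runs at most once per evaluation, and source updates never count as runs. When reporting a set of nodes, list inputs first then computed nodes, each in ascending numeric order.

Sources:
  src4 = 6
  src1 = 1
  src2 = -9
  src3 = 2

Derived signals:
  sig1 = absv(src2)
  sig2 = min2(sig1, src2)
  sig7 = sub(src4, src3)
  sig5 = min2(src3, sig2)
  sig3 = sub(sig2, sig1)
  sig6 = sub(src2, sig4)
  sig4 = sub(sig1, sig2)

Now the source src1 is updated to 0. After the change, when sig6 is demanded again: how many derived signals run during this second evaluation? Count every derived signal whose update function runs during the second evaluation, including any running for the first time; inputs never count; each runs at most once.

First evaluation (everything demanded from the output):
  sig1 = absv(-9) = 9
  sig2 = min2(9, -9) = -9
  sig4 = sub(9, -9) = 18
  sig6 = sub(-9, 18) = -27

Propagation after the edit:
  src1 feeds no computation that the output demands — nothing is marked dirty and nothing runs.

Key observation: src1 is never demanded by the output, so the edit triggers no recomputation at all.

Derived signals that run: none — 0 in total.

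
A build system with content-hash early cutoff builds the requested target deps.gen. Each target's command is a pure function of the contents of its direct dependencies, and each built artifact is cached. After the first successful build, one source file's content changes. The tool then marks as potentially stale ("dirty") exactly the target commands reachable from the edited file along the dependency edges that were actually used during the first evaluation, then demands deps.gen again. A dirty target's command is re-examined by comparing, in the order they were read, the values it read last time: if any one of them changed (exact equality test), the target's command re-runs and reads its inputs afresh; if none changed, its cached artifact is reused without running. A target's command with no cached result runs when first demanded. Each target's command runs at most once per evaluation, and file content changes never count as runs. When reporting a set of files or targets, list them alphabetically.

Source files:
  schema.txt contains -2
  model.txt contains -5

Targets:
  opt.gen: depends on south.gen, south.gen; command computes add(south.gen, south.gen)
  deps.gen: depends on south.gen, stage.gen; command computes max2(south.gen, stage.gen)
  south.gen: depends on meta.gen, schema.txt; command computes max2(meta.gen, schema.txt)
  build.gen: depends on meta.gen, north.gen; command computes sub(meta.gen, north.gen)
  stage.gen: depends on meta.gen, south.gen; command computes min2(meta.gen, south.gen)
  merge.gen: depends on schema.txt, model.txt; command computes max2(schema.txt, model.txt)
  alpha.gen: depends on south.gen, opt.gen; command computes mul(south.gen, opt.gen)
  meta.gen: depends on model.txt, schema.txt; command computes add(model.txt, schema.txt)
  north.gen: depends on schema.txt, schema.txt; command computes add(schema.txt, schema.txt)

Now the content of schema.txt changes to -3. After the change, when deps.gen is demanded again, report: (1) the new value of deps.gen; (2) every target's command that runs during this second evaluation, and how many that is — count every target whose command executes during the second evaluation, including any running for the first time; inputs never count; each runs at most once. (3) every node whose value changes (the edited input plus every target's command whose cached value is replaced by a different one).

First evaluation (everything demanded from the output):
  meta.gen = add(-5, -2) = -7
  south.gen = max2(-7, -2) = -2
  stage.gen = min2(-7, -2) = -7
  deps.gen = max2(-2, -7) = -2

Propagation after the edit:
  meta.gen: runs — schema.txt -2->-3; result -8.
  south.gen: runs — meta.gen -7->-8; schema.txt -2->-3; result -3.
  stage.gen: runs — meta.gen -7->-8; south.gen -2->-3; result -8.
  deps.gen: runs — south.gen -2->-3; stage.gen -7->-8; result -3.

New value of deps.gen: -3.
Target commands that run: deps.gen, meta.gen, south.gen, stage.gen — 4 in total.
Values that change: deps.gen, meta.gen, schema.txt, south.gen, stage.gen.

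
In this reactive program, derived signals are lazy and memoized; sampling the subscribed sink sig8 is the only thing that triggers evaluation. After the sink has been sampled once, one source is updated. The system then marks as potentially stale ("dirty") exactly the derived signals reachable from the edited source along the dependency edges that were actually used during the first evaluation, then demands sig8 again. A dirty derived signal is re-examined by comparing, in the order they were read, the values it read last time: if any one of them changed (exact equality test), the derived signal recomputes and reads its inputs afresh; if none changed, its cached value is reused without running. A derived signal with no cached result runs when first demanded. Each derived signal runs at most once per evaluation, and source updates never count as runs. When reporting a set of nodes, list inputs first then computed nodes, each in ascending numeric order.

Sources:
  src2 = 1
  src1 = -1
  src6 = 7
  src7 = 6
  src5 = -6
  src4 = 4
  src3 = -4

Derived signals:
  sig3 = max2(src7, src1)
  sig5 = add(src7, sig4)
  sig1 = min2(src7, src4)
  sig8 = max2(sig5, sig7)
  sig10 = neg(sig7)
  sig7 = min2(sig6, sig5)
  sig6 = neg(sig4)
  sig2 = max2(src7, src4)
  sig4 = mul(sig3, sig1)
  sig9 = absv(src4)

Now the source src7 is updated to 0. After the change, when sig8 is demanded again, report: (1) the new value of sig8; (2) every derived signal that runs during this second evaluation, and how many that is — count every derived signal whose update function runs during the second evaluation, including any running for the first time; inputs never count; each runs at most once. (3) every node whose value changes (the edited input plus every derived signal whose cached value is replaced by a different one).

First demand of the output computes:
  sig1 = min2(6, 4) = 4
  sig3 = max2(6, -1) = 6
  sig4 = mul(6, 4) = 24
  sig5 = add(6, 24) = 30
  sig6 = neg(24) = -24
  sig7 = min2(-24, 30) = -24
  sig8 = max2(30, -24) = 30

After the edit, cleaning proceeds:
  sig1: a read changed (src7 6->0) — executes, giving 0.
  sig3: a read changed (src7 6->0) — executes, giving 0.
  sig4: a read changed (sig3 6->0; sig1 4->0) — executes, giving 0.
  sig5: a read changed (src7 6->0; sig4 24->0) — executes, giving 0.
  sig6: a read changed (sig4 24->0) — executes, giving 0.
  sig7: a read changed (sig6 -24->0; sig5 30->0) — executes, giving 0.
  sig8: a read changed (sig5 30->0; sig7 -24->0) — executes, giving 0.

Demanding sig8 again yields 0.
7 derived signals run: sig1, sig3, sig4, sig5, sig6, sig7, sig8.
The nodes whose values change: src7, sig1, sig3, sig4, sig5, sig6, sig7, sig8.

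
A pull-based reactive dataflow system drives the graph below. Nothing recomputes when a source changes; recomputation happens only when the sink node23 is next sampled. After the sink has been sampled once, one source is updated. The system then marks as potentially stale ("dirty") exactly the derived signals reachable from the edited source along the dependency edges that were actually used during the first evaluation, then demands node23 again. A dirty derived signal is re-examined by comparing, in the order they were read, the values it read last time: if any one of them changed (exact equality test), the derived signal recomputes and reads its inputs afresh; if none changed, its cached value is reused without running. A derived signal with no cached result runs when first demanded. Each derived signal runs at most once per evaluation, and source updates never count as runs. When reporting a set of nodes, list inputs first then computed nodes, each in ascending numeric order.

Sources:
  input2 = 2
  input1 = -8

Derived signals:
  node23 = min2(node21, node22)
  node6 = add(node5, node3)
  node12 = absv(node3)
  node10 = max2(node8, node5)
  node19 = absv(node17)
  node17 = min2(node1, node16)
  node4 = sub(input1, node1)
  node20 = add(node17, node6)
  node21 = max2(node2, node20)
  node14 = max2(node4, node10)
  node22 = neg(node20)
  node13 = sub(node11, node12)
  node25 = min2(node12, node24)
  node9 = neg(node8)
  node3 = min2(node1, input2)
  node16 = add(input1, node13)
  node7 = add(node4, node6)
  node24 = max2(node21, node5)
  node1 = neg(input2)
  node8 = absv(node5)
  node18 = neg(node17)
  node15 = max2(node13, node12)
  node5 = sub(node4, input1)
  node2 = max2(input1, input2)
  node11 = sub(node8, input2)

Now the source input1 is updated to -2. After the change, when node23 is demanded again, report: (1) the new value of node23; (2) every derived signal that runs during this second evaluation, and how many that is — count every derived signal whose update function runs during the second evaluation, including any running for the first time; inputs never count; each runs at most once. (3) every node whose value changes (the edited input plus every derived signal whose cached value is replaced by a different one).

First evaluation (everything demanded from the output):
  node1 = neg(2) = -2
  node2 = max2(-8, 2) = 2
  node3 = min2(-2, 2) = -2
  node4 = sub(-8, -2) = -6
  node5 = sub(-6, -8) = 2
  node6 = add(2, -2) = 0
  node8 = absv(2) = 2
  node11 = sub(2, 2) = 0
  node12 = absv(-2) = 2
  node13 = sub(0, 2) = -2
  node16 = add(-8, -2) = -10
  node17 = min2(-2, -10) = -10
  node20 = add(-10, 0) = -10
  node21 = max2(2, -10) = 2
  node22 = neg(-10) = 10
  node23 = min2(2, 10) = 2

Propagation after the edit:
  node2: runs — input1 -8->-2; result 2 (same value as before).
  node4: runs — input1 -8->-2; result 0.
  node5: runs — node4 -6->0; input1 -8->-2; result 2 (same value as before).
  node6: checked — values it read are unchanged (node5 unchanged, node3 unchanged); reused cached 0 without running.
  node8: checked — values it read are unchanged (node5 unchanged); reused cached 2 without running.
  node11: checked — values it read are unchanged (node8 unchanged, input2 unchanged); reused cached 0 without running.
  node13: checked — values it read are unchanged (node11 unchanged, node12 unchanged); reused cached -2 without running.
  node16: runs — input1 -8->-2; result -4.
  node17: runs — node16 -10->-4; result -4.
  node20: runs — node17 -10->-4; result -4.
  node21: runs — node20 -10->-4; result 2 (same value as before).
  node22: runs — node20 -10->-4; result 4.
  node23: runs — node22 10->4; result 2 (same value as before).

Key observation: the cutoff stops propagation at node6 — its inputs' values are unchanged, so it reuses its cache.

New value of node23: 2.
Derived signals that run: node2, node4, node5, node16, node17, node20, node21, node22, node23 — 9 in total.
Values that change: input1, node4, node16, node17, node20, node22.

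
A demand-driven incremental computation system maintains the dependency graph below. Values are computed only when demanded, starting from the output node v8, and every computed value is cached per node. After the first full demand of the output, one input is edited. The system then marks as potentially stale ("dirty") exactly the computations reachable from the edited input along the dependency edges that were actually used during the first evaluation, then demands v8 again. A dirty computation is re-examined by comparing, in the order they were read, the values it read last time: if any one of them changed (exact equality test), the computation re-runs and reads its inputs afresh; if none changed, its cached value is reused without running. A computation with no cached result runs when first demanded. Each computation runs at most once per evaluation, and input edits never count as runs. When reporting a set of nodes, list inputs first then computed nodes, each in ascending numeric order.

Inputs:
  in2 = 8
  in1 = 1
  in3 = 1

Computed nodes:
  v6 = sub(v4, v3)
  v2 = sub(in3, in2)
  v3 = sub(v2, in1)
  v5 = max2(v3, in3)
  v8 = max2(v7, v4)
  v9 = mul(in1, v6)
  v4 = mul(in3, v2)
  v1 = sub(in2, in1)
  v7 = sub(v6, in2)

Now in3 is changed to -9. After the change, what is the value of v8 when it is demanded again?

New value of v8: 163.

First evaluation (everything demanded from the output):
  v2 = sub(1, 8) = -7
  v3 = sub(-7, 1) = -8
  v4 = mul(1, -7) = -7
  v6 = sub(-7, -8) = 1
  v7 = sub(1, 8) = -7
  v8 = max2(-7, -7) = -7

Propagation after the edit:
  v2: runs — in3 1->-9; result -17.
  v3: runs — v2 -7->-17; result -18.
  v4: runs — in3 1->-9; v2 -7->-17; result 153.
  v6: runs — v4 -7->153; v3 -8->-18; result 171.
  v7: runs — v6 1->171; result 163.
  v8: runs — v7 -7->163; v4 -7->153; result 163.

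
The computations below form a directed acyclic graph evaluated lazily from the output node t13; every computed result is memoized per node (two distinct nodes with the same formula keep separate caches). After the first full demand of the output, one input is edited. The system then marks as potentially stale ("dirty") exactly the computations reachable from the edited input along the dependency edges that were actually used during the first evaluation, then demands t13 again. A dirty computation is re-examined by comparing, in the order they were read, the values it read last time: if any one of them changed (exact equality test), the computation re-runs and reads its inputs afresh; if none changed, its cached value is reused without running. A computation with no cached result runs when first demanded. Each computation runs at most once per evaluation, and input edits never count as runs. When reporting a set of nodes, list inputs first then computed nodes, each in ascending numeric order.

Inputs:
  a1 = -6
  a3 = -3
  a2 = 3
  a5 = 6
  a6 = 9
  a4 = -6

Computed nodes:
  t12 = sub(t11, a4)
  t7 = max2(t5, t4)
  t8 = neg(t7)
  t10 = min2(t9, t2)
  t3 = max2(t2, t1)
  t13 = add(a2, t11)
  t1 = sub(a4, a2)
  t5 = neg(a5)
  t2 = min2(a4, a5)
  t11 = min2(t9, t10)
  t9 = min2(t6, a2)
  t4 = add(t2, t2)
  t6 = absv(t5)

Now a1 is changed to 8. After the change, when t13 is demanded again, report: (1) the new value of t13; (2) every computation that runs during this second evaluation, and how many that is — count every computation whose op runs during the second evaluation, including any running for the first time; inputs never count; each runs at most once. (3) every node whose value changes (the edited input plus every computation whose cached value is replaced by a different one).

Demanding t13 again yields -3.
0 computations run: none.
The nodes whose values change: a1.
Note the shortcut — nothing in the graph depends on a1 at all, so no recomputation happens.

First demand of the output computes:
  t2 = min2(-6, 6) = -6
  t5 = neg(6) = -6
  t6 = absv(-6) = 6
  t9 = min2(6, 3) = 3
  t10 = min2(3, -6) = -6
  t11 = min2(3, -6) = -6
  t13 = add(3, -6) = -3

After the edit, cleaning proceeds:
  no node depends on a1 at all; the second demand re-runs nothing.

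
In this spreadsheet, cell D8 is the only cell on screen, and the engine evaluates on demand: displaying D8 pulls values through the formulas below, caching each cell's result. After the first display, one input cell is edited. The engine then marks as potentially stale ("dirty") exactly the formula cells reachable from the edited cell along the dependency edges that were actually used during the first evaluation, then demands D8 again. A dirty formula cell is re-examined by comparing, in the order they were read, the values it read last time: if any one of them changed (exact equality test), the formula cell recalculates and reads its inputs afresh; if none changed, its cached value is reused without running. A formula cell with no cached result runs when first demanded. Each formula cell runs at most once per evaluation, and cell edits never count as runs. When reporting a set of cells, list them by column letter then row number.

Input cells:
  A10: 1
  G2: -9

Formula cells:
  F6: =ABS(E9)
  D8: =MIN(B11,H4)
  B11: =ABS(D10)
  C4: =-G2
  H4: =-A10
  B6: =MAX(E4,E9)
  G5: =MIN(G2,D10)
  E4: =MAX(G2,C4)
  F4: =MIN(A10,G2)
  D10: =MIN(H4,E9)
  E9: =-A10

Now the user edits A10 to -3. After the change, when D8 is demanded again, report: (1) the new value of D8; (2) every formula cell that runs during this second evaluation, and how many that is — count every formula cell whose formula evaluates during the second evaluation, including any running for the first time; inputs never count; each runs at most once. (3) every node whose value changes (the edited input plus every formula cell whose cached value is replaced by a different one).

Initial pass — values computed on the first demand:
  E9 = -(1) = -1
  H4 = -(1) = -1
  D10 = MIN(-1, -1) = -1
  B11 = ABS(-1) = 1
  D8 = MIN(1, -1) = -1

Second demand — change propagation:
  E9: re-runs because A10 1->-3; new result 3.
  H4: re-runs because A10 1->-3; new result 3.
  D10: re-runs because H4 -1->3; E9 -1->3; new result 3.
  B11: re-runs because D10 -1->3; new result 3.
  D8: re-runs because B11 1->3; H4 -1->3; new result 3.

D8 now evaluates to 3.
Run set: B11, D8, D10, E9, H4 (5 run).
Changed values: A10, B11, D8, D10, E9, H4.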